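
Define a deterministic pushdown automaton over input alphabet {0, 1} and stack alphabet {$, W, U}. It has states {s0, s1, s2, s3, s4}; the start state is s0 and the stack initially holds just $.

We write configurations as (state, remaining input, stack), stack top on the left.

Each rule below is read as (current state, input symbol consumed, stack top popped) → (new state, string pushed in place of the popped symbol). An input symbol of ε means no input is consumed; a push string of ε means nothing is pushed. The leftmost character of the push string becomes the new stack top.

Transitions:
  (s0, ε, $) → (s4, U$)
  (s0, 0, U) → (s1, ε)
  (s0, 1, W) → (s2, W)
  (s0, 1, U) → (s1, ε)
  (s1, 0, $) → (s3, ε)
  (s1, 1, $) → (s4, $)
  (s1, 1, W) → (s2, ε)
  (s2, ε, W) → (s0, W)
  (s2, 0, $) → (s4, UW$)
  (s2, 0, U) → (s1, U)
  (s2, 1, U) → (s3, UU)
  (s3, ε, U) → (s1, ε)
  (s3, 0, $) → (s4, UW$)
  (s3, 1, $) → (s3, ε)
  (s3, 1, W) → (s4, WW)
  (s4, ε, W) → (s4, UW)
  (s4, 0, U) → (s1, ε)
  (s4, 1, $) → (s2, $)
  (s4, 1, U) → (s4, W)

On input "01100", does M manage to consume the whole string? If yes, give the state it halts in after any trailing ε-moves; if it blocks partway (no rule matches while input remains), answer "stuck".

s1

(s0, 01100, $)
  ε-move, top $: go to s4, push U$ → (s4, 01100, U$)
  read 0, top U: go to s1, push ε → (s1, 1100, $)
  read 1, top $: go to s4, push $ → (s4, 100, $)
  read 1, top $: go to s2, push $ → (s2, 00, $)
  read 0, top $: go to s4, push UW$ → (s4, 0, UW$)
  read 0, top U: go to s1, push ε → (s1, ε, W$)
All input consumed; M is in state s1.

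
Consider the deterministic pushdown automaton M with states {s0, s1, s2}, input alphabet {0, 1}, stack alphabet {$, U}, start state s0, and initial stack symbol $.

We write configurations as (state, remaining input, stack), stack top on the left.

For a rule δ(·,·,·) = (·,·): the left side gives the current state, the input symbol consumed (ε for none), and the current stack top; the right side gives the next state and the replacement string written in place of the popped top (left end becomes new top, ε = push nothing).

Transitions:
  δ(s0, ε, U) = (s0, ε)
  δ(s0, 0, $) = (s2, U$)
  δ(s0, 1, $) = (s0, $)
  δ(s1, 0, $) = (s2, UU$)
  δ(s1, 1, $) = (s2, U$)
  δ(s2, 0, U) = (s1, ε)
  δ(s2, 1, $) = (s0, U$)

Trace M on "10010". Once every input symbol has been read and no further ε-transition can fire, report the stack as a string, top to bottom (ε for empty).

(s0, 10010, $) ⊢ (s0, 0010, $) ⊢ (s2, 010, U$) ⊢ (s1, 10, $) ⊢ (s2, 0, U$) ⊢ (s1, ε, $)
All input consumed in state s1 with stack $.

$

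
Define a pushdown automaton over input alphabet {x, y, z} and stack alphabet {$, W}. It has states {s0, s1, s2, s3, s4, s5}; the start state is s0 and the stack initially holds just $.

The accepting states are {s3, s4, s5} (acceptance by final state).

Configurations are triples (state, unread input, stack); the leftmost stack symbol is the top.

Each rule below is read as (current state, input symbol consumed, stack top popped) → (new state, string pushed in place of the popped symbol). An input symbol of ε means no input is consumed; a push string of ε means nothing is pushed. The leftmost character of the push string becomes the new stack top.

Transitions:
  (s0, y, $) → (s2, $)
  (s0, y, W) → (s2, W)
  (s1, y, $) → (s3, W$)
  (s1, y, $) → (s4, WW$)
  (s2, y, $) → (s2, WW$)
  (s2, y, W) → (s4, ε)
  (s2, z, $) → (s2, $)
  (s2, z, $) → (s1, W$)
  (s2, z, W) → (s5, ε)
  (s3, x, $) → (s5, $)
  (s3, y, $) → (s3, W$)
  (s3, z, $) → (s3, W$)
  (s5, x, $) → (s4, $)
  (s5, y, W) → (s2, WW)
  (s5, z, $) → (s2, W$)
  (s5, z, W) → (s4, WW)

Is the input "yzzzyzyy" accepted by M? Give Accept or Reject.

Accept

One accepting computation: (s0, yzzzyzyy, $) ⊢ (s2, zzzyzyy, $) ⊢ (s2, zzyzyy, $) ⊢ (s2, zyzyy, $) ⊢ (s2, yzyy, $) ⊢ (s2, zyy, WW$) ⊢ (s5, yy, W$) ⊢ (s2, y, WW$) ⊢ (s4, ε, W$)
All input consumed and state s4 ∈ F.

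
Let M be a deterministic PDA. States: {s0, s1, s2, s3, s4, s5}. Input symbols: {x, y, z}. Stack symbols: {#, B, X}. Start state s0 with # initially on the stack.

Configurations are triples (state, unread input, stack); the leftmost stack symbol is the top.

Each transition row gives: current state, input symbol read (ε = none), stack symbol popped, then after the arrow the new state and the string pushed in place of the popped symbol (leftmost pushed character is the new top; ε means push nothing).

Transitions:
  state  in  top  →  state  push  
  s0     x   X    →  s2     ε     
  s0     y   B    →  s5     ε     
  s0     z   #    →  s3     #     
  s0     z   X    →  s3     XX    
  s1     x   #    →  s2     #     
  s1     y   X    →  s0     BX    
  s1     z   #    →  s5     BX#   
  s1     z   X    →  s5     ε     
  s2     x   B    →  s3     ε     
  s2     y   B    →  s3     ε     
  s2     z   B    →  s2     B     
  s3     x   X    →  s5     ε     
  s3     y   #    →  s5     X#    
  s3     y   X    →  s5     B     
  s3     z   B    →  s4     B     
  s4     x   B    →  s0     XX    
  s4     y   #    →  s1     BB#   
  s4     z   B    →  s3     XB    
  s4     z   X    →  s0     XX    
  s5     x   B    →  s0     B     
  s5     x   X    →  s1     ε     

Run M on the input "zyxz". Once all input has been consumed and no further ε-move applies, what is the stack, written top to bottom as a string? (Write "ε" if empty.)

BX#

(s0, zyxz, #)
  read z, top #: go to s3, push # → (s3, yxz, #)
  read y, top #: go to s5, push X# → (s5, xz, X#)
  read x, top X: go to s1, push ε → (s1, z, #)
  read z, top #: go to s5, push BX# → (s5, ε, BX#)
All input consumed in state s5 with stack BX#.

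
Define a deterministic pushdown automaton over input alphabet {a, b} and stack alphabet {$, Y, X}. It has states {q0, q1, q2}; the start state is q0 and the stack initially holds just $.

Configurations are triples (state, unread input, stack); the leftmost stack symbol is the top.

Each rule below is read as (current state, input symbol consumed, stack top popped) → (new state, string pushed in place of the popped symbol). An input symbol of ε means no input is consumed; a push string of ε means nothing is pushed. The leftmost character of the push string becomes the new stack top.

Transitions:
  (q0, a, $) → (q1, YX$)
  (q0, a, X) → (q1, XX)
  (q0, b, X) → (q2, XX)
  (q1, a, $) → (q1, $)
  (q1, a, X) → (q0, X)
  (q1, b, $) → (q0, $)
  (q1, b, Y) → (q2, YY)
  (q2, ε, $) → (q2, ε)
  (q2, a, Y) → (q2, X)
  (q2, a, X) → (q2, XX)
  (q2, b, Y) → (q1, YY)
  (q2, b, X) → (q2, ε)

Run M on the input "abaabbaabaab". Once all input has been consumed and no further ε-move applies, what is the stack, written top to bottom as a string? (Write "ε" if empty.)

(q0, abaabbaabaab, $)
  read a, top $: go to q1, push YX$ → (q1, baabbaabaab, YX$)
  read b, top Y: go to q2, push YY → (q2, aabbaabaab, YYX$)
  read a, top Y: go to q2, push X → (q2, abbaabaab, XYX$)
  read a, top X: go to q2, push XX → (q2, bbaabaab, XXYX$)
  read b, top X: go to q2, push ε → (q2, baabaab, XYX$)
  read b, top X: go to q2, push ε → (q2, aabaab, YX$)
  read a, top Y: go to q2, push X → (q2, abaab, XX$)
  read a, top X: go to q2, push XX → (q2, baab, XXX$)
  read b, top X: go to q2, push ε → (q2, aab, XX$)
  read a, top X: go to q2, push XX → (q2, ab, XXX$)
  read a, top X: go to q2, push XX → (q2, b, XXXX$)
  read b, top X: go to q2, push ε → (q2, ε, XXX$)
All input consumed in state q2 with stack XXX$.

XXX$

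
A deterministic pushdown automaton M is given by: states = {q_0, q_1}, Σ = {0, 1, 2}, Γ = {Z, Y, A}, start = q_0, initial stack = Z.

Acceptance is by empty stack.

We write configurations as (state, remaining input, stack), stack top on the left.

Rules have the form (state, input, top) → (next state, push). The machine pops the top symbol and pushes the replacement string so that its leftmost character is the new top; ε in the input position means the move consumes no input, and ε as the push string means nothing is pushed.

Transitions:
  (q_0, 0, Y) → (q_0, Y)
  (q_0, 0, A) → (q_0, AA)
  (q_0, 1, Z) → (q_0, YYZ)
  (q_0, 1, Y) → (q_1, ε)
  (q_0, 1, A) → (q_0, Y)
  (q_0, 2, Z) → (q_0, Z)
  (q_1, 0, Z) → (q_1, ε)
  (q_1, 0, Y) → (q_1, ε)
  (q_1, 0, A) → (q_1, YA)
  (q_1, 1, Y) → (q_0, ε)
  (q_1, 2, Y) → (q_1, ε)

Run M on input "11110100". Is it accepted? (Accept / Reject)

(q_0, 11110100, Z)
  read 1, top Z: go to q_0, push YYZ → (q_0, 1110100, YYZ)
  read 1, top Y: go to q_1, push ε → (q_1, 110100, YZ)
  read 1, top Y: go to q_0, push ε → (q_0, 10100, Z)
  read 1, top Z: go to q_0, push YYZ → (q_0, 0100, YYZ)
  read 0, top Y: go to q_0, push Y → (q_0, 100, YYZ)
  read 1, top Y: go to q_1, push ε → (q_1, 00, YZ)
  read 0, top Y: go to q_1, push ε → (q_1, 0, Z)
  read 0, top Z: go to q_1, push ε → (q_1, ε, ε)
All input consumed and the stack is empty.

Accept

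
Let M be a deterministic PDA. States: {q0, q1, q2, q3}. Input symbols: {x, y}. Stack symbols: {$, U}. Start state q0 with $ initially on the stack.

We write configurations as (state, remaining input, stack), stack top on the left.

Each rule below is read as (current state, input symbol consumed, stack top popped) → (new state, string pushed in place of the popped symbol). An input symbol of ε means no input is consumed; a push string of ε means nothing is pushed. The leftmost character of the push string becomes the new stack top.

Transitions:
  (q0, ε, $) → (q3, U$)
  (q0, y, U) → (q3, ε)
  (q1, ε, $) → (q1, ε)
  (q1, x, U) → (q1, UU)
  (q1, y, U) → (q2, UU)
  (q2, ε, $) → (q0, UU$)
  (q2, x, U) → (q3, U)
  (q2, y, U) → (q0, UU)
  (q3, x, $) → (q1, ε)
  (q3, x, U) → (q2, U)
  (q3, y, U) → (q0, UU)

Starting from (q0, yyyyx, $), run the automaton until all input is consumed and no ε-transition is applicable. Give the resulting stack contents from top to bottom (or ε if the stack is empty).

U$

(q0, yyyyx, $)
  ε-move, top $: go to q3, push U$ → (q3, yyyyx, U$)
  read y, top U: go to q0, push UU → (q0, yyyx, UU$)
  read y, top U: go to q3, push ε → (q3, yyx, U$)
  read y, top U: go to q0, push UU → (q0, yx, UU$)
  read y, top U: go to q3, push ε → (q3, x, U$)
  read x, top U: go to q2, push U → (q2, ε, U$)
All input consumed in state q2 with stack U$.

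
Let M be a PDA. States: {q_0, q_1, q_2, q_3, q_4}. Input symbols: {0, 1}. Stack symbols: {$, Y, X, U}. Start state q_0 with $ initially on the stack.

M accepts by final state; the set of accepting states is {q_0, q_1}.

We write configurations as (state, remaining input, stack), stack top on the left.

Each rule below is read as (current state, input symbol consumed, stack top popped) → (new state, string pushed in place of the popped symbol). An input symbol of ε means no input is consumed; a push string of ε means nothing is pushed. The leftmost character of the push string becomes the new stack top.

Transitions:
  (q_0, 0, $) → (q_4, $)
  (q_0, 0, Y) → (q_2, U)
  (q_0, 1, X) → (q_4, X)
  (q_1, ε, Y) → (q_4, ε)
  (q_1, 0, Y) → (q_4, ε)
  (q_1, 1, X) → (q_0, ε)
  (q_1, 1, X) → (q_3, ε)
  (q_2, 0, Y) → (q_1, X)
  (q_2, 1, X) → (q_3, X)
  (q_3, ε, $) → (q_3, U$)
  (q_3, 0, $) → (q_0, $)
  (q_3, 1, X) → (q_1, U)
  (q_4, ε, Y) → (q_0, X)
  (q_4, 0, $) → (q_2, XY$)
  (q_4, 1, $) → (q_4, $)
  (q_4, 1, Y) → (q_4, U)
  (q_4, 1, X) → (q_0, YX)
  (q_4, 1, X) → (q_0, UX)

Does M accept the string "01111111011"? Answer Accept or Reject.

Accept

One accepting computation: (q_0, 01111111011, $) ⊢ (q_4, 1111111011, $) ⊢ (q_4, 111111011, $) ⊢ (q_4, 11111011, $) ⊢ (q_4, 1111011, $) ⊢ (q_4, 111011, $) ⊢ (q_4, 11011, $) ⊢ (q_4, 1011, $) ⊢ (q_4, 011, $) ⊢ (q_2, 11, XY$) ⊢ (q_3, 1, XY$) ⊢ (q_1, ε, UY$)
All input consumed and state q_1 ∈ F.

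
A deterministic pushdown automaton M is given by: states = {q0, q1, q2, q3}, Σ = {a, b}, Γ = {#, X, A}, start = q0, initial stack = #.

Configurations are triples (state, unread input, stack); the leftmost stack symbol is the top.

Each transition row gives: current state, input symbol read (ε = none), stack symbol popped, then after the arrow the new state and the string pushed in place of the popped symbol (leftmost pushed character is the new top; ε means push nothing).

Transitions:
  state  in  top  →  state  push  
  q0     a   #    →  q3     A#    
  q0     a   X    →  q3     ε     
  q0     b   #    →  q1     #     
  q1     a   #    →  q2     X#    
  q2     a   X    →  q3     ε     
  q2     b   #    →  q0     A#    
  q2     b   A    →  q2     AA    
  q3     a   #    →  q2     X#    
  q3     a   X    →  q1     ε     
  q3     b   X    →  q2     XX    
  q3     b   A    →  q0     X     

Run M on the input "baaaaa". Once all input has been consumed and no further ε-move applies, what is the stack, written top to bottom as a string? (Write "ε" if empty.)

X#

(q0, baaaaa, #)
  read b, top #: go to q1, push # → (q1, aaaaa, #)
  read a, top #: go to q2, push X# → (q2, aaaa, X#)
  read a, top X: go to q3, push ε → (q3, aaa, #)
  read a, top #: go to q2, push X# → (q2, aa, X#)
  read a, top X: go to q3, push ε → (q3, a, #)
  read a, top #: go to q2, push X# → (q2, ε, X#)
All input consumed in state q2 with stack X#.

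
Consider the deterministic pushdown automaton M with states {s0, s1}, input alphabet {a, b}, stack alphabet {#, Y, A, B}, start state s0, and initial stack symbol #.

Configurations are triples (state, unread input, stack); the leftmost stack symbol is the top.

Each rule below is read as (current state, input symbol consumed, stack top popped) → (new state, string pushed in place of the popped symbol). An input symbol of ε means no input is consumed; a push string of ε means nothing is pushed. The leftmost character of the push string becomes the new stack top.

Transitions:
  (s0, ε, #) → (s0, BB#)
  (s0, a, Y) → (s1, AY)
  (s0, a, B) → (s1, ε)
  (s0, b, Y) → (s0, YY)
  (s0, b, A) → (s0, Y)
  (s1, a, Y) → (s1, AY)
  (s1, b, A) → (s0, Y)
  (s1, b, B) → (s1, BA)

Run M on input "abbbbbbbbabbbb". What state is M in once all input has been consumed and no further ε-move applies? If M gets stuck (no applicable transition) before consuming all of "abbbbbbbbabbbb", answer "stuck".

stuck

(s0, abbbbbbbbabbbb, #)
  ε-move, top #: go to s0, push BB# → (s0, abbbbbbbbabbbb, BB#)
  read a, top B: go to s1, push ε → (s1, bbbbbbbbabbbb, B#)
  read b, top B: go to s1, push BA → (s1, bbbbbbbabbbb, BA#)
  read b, top B: go to s1, push BA → (s1, bbbbbbabbbb, BAA#)
  read b, top B: go to s1, push BA → (s1, bbbbbabbbb, BAAA#)
  read b, top B: go to s1, push BA → (s1, bbbbabbbb, BAAAA#)
  read b, top B: go to s1, push BA → (s1, bbbabbbb, BAAAAA#)
  read b, top B: go to s1, push BA → (s1, bbabbbb, BAAAAAA#)
  read b, top B: go to s1, push BA → (s1, babbbb, BAAAAAAA#)
  read b, top B: go to s1, push BA → (s1, abbbb, BAAAAAAAA#)
No transition for (s1, a, top B); M blocks with input abbbb remaining.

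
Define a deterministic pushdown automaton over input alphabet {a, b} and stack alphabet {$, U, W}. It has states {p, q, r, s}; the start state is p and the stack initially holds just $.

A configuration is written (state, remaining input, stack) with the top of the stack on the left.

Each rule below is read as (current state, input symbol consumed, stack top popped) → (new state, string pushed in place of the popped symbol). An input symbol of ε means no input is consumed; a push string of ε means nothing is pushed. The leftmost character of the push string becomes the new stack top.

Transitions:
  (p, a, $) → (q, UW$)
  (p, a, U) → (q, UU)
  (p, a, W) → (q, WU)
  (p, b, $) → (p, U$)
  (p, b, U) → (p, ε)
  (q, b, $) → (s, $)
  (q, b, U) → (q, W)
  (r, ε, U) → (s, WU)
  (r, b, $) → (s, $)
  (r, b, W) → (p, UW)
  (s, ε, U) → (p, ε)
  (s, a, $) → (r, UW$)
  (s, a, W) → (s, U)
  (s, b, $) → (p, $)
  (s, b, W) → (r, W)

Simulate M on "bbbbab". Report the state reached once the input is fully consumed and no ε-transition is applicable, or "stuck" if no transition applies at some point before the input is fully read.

(p, bbbbab, $) ⊢ (p, bbbab, U$) ⊢ (p, bbab, $) ⊢ (p, bab, U$) ⊢ (p, ab, $) ⊢ (q, b, UW$) ⊢ (q, ε, WW$)
All input consumed; M is in state q.

q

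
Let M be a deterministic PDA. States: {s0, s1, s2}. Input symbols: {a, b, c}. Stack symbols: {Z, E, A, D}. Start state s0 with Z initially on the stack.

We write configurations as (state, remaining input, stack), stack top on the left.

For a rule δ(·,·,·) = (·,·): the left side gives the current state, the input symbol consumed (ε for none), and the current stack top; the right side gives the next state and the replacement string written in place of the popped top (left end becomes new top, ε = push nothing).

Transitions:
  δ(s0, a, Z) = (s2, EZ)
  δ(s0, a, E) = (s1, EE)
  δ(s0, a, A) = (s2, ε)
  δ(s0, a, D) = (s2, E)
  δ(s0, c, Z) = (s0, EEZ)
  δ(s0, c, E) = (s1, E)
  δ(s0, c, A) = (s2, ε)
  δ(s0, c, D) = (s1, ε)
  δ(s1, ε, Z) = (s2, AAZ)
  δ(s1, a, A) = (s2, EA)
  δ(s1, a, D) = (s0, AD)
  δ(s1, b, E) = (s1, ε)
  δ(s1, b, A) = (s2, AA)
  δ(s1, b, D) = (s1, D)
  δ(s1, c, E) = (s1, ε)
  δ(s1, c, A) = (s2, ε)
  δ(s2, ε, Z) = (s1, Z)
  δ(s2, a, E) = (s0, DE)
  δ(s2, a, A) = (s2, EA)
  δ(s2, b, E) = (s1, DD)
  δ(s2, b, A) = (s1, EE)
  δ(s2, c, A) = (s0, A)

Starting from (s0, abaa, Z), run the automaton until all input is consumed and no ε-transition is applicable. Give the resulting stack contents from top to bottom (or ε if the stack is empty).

DDZ

(s0, abaa, Z) ⊢ (s2, baa, EZ) ⊢ (s1, aa, DDZ) ⊢ (s0, a, ADDZ) ⊢ (s2, ε, DDZ)
All input consumed in state s2 with stack DDZ.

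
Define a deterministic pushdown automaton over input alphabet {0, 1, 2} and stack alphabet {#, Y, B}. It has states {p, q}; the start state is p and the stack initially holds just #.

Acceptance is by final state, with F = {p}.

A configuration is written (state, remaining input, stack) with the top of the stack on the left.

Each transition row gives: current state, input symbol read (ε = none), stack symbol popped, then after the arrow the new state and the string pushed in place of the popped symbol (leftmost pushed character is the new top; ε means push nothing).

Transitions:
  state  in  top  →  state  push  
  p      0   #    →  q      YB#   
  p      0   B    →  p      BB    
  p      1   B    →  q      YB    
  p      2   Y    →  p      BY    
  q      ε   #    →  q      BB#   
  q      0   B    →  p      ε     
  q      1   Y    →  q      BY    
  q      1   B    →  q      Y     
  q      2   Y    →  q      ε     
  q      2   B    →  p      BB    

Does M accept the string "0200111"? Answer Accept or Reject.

Reject

(p, 0200111, #)
  read 0, top #: go to q, push YB# → (q, 200111, YB#)
  read 2, top Y: go to q, push ε → (q, 00111, B#)
  read 0, top B: go to p, push ε → (p, 0111, #)
  read 0, top #: go to q, push YB# → (q, 111, YB#)
  read 1, top Y: go to q, push BY → (q, 11, BYB#)
  read 1, top B: go to q, push Y → (q, 1, YYB#)
  read 1, top Y: go to q, push BY → (q, ε, BYYB#)
All input consumed; state q ∉ F and no further ε-move applies.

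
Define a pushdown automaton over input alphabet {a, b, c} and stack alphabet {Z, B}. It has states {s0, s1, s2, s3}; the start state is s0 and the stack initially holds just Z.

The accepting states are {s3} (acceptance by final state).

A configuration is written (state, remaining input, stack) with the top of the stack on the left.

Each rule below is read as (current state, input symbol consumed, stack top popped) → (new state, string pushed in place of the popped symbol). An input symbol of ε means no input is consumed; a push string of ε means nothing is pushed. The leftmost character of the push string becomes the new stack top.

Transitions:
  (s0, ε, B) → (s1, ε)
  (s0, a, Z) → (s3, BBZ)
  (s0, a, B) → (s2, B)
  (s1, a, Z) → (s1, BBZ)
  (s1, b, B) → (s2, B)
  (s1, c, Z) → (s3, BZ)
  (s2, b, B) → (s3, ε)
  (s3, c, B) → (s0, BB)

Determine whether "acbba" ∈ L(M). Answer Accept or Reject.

No computation consumes all input and reaches a final state.

Reject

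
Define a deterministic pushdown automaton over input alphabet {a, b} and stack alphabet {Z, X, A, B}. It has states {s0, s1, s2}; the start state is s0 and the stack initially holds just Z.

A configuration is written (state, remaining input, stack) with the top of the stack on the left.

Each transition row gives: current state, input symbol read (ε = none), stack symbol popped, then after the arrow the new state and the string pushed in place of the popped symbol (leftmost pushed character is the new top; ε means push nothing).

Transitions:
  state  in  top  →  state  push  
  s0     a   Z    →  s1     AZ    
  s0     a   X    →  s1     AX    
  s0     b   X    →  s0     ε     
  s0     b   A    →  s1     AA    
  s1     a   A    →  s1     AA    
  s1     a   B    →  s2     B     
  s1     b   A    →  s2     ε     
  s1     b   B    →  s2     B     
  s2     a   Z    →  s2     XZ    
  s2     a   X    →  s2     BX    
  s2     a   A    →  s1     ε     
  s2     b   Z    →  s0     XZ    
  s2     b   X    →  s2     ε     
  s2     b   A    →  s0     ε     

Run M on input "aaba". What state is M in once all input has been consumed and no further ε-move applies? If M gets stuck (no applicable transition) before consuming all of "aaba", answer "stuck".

s1

(s0, aaba, Z)
  read a, top Z: go to s1, push AZ → (s1, aba, AZ)
  read a, top A: go to s1, push AA → (s1, ba, AAZ)
  read b, top A: go to s2, push ε → (s2, a, AZ)
  read a, top A: go to s1, push ε → (s1, ε, Z)
All input consumed; M is in state s1.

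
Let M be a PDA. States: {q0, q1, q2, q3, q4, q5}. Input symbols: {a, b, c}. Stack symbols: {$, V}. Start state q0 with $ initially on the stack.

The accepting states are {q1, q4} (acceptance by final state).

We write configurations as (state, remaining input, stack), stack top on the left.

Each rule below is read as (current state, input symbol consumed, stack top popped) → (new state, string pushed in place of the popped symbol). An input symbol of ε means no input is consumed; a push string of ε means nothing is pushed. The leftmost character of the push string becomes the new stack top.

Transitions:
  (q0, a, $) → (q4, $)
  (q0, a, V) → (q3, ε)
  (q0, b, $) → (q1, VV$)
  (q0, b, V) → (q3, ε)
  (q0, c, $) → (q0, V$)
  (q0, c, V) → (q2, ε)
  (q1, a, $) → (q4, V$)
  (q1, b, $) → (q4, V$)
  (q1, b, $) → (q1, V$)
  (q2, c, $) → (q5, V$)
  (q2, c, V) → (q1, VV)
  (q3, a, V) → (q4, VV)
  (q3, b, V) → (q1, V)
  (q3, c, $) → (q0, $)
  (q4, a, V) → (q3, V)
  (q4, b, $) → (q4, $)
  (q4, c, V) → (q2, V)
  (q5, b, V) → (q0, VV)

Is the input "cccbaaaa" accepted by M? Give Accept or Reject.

Accept

One accepting computation: (q0, cccbaaaa, $) ⊢ (q0, ccbaaaa, V$) ⊢ (q2, cbaaaa, $) ⊢ (q5, baaaa, V$) ⊢ (q0, aaaa, VV$) ⊢ (q3, aaa, V$) ⊢ (q4, aa, VV$) ⊢ (q3, a, VV$) ⊢ (q4, ε, VVV$)
All input consumed and state q4 ∈ F.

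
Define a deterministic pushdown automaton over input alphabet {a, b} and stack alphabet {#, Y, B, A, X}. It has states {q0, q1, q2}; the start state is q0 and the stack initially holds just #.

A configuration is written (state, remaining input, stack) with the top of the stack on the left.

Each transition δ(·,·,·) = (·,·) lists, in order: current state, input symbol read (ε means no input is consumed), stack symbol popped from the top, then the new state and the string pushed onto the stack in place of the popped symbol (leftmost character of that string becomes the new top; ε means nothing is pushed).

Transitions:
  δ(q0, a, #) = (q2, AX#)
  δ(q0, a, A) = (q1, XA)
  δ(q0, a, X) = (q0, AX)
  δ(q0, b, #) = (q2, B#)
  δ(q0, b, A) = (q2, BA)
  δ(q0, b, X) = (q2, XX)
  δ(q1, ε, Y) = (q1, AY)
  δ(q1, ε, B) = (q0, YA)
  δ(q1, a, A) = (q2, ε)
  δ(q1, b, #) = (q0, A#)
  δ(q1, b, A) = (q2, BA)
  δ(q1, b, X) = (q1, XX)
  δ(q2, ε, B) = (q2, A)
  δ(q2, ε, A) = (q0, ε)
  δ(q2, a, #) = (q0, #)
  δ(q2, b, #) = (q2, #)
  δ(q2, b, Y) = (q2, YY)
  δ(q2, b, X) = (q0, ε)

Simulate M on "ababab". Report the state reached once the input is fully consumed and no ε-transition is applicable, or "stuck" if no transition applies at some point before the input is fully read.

(q0, ababab, #)
  read a, top #: go to q2, push AX# → (q2, babab, AX#)
  ε-move, top A: go to q0, push ε → (q0, babab, X#)
  read b, top X: go to q2, push XX → (q2, abab, XX#)
No transition for (q2, a, top X); M blocks with input abab remaining.

stuck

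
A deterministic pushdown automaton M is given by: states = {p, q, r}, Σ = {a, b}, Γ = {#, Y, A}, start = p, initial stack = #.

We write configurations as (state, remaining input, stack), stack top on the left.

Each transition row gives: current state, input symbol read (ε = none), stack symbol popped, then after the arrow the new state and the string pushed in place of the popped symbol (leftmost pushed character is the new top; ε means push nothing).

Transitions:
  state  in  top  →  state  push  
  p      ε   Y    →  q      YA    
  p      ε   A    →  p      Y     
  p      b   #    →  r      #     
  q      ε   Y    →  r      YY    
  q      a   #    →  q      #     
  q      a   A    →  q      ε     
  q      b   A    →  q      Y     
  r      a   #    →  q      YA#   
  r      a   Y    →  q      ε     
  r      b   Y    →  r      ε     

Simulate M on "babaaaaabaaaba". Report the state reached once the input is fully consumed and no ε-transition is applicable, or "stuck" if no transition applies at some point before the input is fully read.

(p, babaaaaabaaaba, #)
  read b, top #: go to r, push # → (r, abaaaaabaaaba, #)
  read a, top #: go to q, push YA# → (q, baaaaabaaaba, YA#)
  ε-move, top Y: go to r, push YY → (r, baaaaabaaaba, YYA#)
  read b, top Y: go to r, push ε → (r, aaaaabaaaba, YA#)
  read a, top Y: go to q, push ε → (q, aaaabaaaba, A#)
  read a, top A: go to q, push ε → (q, aaabaaaba, #)
  read a, top #: go to q, push # → (q, aabaaaba, #)
  read a, top #: go to q, push # → (q, abaaaba, #)
  read a, top #: go to q, push # → (q, baaaba, #)
No transition for (q, b, top #); M blocks with input baaaba remaining.

stuck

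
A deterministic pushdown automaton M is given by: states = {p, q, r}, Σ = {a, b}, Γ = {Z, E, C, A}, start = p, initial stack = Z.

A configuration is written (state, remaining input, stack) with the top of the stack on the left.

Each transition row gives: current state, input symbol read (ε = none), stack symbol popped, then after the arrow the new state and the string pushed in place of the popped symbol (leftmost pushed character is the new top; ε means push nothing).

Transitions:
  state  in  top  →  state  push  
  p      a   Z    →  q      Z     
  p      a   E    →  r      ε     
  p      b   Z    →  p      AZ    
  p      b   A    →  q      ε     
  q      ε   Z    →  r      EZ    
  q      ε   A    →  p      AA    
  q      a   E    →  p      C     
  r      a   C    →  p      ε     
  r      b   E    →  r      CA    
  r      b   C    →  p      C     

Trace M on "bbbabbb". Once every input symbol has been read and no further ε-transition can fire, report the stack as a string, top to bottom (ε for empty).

(p, bbbabbb, Z)
  read b, top Z: go to p, push AZ → (p, bbabbb, AZ)
  read b, top A: go to q, push ε → (q, babbb, Z)
  ε-move, top Z: go to r, push EZ → (r, babbb, EZ)
  read b, top E: go to r, push CA → (r, abbb, CAZ)
  read a, top C: go to p, push ε → (p, bbb, AZ)
  read b, top A: go to q, push ε → (q, bb, Z)
  ε-move, top Z: go to r, push EZ → (r, bb, EZ)
  read b, top E: go to r, push CA → (r, b, CAZ)
  read b, top C: go to p, push C → (p, ε, CAZ)
All input consumed in state p with stack CAZ.

CAZ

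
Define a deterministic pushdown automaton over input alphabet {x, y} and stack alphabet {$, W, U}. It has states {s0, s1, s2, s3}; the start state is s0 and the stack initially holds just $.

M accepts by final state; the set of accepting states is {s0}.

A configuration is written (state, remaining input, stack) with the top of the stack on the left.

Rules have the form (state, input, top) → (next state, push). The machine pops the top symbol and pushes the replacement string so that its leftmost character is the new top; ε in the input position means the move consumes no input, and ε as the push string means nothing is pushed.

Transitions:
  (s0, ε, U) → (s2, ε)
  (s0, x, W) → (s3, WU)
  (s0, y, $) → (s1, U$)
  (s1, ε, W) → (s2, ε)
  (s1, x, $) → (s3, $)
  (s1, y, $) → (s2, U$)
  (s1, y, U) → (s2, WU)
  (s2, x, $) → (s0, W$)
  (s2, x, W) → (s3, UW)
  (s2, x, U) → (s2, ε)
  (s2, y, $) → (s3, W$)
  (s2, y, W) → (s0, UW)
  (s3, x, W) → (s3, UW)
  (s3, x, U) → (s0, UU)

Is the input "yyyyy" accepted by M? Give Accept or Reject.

Accept

(s0, yyyyy, $)
  read y, top $: go to s1, push U$ → (s1, yyyy, U$)
  read y, top U: go to s2, push WU → (s2, yyy, WU$)
  read y, top W: go to s0, push UW → (s0, yy, UWU$)
  ε-move, top U: go to s2, push ε → (s2, yy, WU$)
  read y, top W: go to s0, push UW → (s0, y, UWU$)
  ε-move, top U: go to s2, push ε → (s2, y, WU$)
  read y, top W: go to s0, push UW → (s0, ε, UWU$)
All input consumed; state s0 ∈ F.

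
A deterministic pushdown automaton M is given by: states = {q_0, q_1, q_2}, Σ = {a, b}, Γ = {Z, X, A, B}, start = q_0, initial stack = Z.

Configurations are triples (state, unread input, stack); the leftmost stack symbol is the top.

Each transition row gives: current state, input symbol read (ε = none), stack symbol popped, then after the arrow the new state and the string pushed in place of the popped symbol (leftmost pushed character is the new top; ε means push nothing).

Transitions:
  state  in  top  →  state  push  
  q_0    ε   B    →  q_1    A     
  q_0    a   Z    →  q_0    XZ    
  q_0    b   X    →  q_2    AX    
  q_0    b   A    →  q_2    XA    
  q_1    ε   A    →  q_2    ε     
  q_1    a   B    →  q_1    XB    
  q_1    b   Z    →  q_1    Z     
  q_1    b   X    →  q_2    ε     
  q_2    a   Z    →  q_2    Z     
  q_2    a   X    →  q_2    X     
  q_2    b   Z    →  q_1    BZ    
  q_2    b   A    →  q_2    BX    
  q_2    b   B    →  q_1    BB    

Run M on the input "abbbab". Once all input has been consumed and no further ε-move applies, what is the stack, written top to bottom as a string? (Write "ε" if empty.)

(q_0, abbbab, Z) ⊢ (q_0, bbbab, XZ) ⊢ (q_2, bbab, AXZ) ⊢ (q_2, bab, BXXZ) ⊢ (q_1, ab, BBXXZ) ⊢ (q_1, b, XBBXXZ) ⊢ (q_2, ε, BBXXZ)
All input consumed in state q_2 with stack BBXXZ.

BBXXZ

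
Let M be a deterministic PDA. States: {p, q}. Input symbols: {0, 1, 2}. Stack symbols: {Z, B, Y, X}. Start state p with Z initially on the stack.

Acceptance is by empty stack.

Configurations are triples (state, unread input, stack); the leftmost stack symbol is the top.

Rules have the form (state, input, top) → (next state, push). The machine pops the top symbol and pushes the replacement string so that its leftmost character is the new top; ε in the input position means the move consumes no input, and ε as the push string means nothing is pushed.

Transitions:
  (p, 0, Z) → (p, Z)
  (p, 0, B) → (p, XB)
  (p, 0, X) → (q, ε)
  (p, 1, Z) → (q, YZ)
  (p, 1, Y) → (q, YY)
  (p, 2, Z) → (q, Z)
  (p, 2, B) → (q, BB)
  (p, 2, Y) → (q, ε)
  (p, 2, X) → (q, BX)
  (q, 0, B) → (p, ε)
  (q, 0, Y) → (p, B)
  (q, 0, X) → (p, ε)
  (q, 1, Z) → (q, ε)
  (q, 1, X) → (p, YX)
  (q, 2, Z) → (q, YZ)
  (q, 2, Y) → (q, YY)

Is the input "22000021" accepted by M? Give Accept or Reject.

(p, 22000021, Z)
  read 2, top Z: go to q, push Z → (q, 2000021, Z)
  read 2, top Z: go to q, push YZ → (q, 000021, YZ)
  read 0, top Y: go to p, push B → (p, 00021, BZ)
  read 0, top B: go to p, push XB → (p, 0021, XBZ)
  read 0, top X: go to q, push ε → (q, 021, BZ)
  read 0, top B: go to p, push ε → (p, 21, Z)
  read 2, top Z: go to q, push Z → (q, 1, Z)
  read 1, top Z: go to q, push ε → (q, ε, ε)
All input consumed and the stack is empty.

Accept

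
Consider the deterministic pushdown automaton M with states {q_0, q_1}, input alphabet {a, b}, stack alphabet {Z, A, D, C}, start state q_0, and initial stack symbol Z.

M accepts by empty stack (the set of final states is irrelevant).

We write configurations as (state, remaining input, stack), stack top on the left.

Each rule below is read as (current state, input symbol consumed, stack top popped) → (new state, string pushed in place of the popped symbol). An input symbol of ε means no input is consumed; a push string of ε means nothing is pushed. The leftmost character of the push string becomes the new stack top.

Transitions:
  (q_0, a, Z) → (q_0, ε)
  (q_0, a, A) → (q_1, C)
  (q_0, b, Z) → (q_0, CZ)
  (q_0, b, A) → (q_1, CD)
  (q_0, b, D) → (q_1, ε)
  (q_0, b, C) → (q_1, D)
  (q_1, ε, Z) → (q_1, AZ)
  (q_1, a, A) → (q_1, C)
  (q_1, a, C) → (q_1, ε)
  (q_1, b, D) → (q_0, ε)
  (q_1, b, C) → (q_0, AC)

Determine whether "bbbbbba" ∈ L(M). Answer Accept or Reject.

Accept

(q_0, bbbbbba, Z)
  read b, top Z: go to q_0, push CZ → (q_0, bbbbba, CZ)
  read b, top C: go to q_1, push D → (q_1, bbbba, DZ)
  read b, top D: go to q_0, push ε → (q_0, bbba, Z)
  read b, top Z: go to q_0, push CZ → (q_0, bba, CZ)
  read b, top C: go to q_1, push D → (q_1, ba, DZ)
  read b, top D: go to q_0, push ε → (q_0, a, Z)
  read a, top Z: go to q_0, push ε → (q_0, ε, ε)
All input consumed and the stack is empty.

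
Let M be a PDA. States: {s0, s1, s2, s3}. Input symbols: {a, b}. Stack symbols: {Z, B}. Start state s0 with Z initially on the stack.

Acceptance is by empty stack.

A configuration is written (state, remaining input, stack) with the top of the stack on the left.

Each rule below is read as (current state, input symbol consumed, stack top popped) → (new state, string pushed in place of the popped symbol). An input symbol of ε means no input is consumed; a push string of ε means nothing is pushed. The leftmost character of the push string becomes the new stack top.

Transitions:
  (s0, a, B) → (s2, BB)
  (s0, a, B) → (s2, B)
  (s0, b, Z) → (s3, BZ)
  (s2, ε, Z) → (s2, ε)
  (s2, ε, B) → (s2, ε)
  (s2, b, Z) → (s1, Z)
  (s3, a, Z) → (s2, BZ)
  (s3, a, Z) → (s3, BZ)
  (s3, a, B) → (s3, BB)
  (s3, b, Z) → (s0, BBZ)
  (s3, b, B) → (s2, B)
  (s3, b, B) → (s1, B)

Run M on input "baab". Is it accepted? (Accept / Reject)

One accepting computation: (s0, baab, Z) ⊢ (s3, aab, BZ) ⊢ (s3, ab, BBZ) ⊢ (s3, b, BBBZ) ⊢ (s2, ε, BBBZ) ⊢ (s2, ε, BBZ) ⊢ (s2, ε, BZ) ⊢ (s2, ε, Z) ⊢ (s2, ε, ε)
All input consumed and the stack is empty.

Accept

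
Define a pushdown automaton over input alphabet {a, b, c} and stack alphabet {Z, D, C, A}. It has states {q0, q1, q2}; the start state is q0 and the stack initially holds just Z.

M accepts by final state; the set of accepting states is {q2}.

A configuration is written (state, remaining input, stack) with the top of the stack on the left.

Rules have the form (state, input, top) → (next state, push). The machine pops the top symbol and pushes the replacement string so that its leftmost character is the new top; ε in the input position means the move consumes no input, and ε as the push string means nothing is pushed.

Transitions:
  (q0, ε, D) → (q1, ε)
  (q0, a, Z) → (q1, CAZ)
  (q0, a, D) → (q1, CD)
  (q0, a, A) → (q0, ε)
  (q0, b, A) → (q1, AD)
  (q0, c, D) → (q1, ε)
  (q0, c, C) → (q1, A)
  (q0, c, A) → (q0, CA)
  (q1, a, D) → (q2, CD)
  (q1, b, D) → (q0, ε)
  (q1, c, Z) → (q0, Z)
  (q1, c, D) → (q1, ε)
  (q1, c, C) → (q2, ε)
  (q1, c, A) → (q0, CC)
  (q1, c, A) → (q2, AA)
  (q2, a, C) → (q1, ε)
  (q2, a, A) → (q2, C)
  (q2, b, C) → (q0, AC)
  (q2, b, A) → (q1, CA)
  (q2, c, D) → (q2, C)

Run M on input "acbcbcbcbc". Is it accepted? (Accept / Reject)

One accepting computation: (q0, acbcbcbcbc, Z) ⊢ (q1, cbcbcbcbc, CAZ) ⊢ (q2, bcbcbcbc, AZ) ⊢ (q1, cbcbcbc, CAZ) ⊢ (q2, bcbcbc, AZ) ⊢ (q1, cbcbc, CAZ) ⊢ (q2, bcbc, AZ) ⊢ (q1, cbc, CAZ) ⊢ (q2, bc, AZ) ⊢ (q1, c, CAZ) ⊢ (q2, ε, AZ)
All input consumed and state q2 ∈ F.

Accept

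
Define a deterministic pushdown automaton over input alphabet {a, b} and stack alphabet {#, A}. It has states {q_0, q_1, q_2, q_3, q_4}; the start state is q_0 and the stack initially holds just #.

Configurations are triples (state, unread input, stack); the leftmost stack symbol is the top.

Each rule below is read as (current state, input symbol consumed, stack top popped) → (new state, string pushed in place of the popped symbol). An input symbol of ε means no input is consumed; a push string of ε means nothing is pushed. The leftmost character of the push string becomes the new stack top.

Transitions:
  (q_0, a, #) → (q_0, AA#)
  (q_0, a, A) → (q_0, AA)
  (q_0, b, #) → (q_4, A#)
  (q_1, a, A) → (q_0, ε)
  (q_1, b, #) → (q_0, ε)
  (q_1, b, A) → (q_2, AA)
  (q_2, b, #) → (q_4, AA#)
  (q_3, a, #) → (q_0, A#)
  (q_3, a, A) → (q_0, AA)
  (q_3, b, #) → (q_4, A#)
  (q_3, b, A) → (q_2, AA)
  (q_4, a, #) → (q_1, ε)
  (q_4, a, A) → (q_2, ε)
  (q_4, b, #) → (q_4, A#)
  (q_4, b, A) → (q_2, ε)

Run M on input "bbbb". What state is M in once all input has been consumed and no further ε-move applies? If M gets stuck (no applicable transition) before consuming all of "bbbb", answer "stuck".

q_2

(q_0, bbbb, #) ⊢ (q_4, bbb, A#) ⊢ (q_2, bb, #) ⊢ (q_4, b, AA#) ⊢ (q_2, ε, A#)
All input consumed; M is in state q_2.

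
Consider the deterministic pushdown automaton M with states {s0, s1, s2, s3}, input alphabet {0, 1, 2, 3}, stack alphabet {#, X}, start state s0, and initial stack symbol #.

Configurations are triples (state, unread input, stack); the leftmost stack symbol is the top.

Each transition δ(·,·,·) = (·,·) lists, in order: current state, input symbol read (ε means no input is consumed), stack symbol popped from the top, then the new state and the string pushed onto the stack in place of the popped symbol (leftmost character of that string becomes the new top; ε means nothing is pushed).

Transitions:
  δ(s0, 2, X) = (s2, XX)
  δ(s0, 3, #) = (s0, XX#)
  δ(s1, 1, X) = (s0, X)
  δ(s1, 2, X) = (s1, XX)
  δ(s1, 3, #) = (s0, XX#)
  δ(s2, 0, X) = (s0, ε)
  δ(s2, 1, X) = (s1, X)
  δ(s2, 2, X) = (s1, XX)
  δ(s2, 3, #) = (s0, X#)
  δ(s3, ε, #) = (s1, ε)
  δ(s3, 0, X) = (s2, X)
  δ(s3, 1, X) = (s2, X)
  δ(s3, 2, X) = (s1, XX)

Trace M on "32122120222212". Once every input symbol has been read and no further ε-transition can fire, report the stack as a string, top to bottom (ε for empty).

XXXXXXXXXX#

(s0, 32122120222212, #)
  read 3, top #: go to s0, push XX# → (s0, 2122120222212, XX#)
  read 2, top X: go to s2, push XX → (s2, 122120222212, XXX#)
  read 1, top X: go to s1, push X → (s1, 22120222212, XXX#)
  read 2, top X: go to s1, push XX → (s1, 2120222212, XXXX#)
  read 2, top X: go to s1, push XX → (s1, 120222212, XXXXX#)
  read 1, top X: go to s0, push X → (s0, 20222212, XXXXX#)
  read 2, top X: go to s2, push XX → (s2, 0222212, XXXXXX#)
  read 0, top X: go to s0, push ε → (s0, 222212, XXXXX#)
  read 2, top X: go to s2, push XX → (s2, 22212, XXXXXX#)
  read 2, top X: go to s1, push XX → (s1, 2212, XXXXXXX#)
  read 2, top X: go to s1, push XX → (s1, 212, XXXXXXXX#)
  read 2, top X: go to s1, push XX → (s1, 12, XXXXXXXXX#)
  read 1, top X: go to s0, push X → (s0, 2, XXXXXXXXX#)
  read 2, top X: go to s2, push XX → (s2, ε, XXXXXXXXXX#)
All input consumed in state s2 with stack XXXXXXXXXX#.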